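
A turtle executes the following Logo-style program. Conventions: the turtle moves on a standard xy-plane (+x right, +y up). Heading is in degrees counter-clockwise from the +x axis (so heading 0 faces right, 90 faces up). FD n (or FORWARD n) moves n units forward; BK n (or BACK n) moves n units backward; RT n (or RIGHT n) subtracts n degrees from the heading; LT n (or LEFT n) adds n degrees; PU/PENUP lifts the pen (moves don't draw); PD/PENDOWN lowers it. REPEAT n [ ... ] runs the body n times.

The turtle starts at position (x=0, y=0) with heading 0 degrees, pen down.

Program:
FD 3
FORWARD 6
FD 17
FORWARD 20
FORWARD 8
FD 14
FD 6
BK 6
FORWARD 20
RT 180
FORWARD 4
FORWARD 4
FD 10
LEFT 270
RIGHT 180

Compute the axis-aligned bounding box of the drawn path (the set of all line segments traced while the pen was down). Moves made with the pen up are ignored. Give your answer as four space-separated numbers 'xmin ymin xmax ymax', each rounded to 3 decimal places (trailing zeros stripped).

Answer: 0 0 88 0

Derivation:
Executing turtle program step by step:
Start: pos=(0,0), heading=0, pen down
FD 3: (0,0) -> (3,0) [heading=0, draw]
FD 6: (3,0) -> (9,0) [heading=0, draw]
FD 17: (9,0) -> (26,0) [heading=0, draw]
FD 20: (26,0) -> (46,0) [heading=0, draw]
FD 8: (46,0) -> (54,0) [heading=0, draw]
FD 14: (54,0) -> (68,0) [heading=0, draw]
FD 6: (68,0) -> (74,0) [heading=0, draw]
BK 6: (74,0) -> (68,0) [heading=0, draw]
FD 20: (68,0) -> (88,0) [heading=0, draw]
RT 180: heading 0 -> 180
FD 4: (88,0) -> (84,0) [heading=180, draw]
FD 4: (84,0) -> (80,0) [heading=180, draw]
FD 10: (80,0) -> (70,0) [heading=180, draw]
LT 270: heading 180 -> 90
RT 180: heading 90 -> 270
Final: pos=(70,0), heading=270, 12 segment(s) drawn

Segment endpoints: x in {0, 3, 9, 26, 46, 54, 68, 70, 74, 80, 84, 88}, y in {0, 0, 0, 0}
xmin=0, ymin=0, xmax=88, ymax=0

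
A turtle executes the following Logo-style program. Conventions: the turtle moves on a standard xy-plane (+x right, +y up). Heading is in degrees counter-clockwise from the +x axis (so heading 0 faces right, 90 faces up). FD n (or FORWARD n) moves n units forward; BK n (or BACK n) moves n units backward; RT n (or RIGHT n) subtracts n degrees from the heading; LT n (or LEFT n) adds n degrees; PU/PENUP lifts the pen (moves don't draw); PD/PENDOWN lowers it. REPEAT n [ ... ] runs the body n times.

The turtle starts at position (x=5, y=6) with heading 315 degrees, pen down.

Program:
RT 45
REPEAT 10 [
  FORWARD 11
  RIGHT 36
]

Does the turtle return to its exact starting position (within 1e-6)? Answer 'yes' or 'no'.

Answer: yes

Derivation:
Executing turtle program step by step:
Start: pos=(5,6), heading=315, pen down
RT 45: heading 315 -> 270
REPEAT 10 [
  -- iteration 1/10 --
  FD 11: (5,6) -> (5,-5) [heading=270, draw]
  RT 36: heading 270 -> 234
  -- iteration 2/10 --
  FD 11: (5,-5) -> (-1.466,-13.899) [heading=234, draw]
  RT 36: heading 234 -> 198
  -- iteration 3/10 --
  FD 11: (-1.466,-13.899) -> (-11.927,-17.298) [heading=198, draw]
  RT 36: heading 198 -> 162
  -- iteration 4/10 --
  FD 11: (-11.927,-17.298) -> (-22.389,-13.899) [heading=162, draw]
  RT 36: heading 162 -> 126
  -- iteration 5/10 --
  FD 11: (-22.389,-13.899) -> (-28.855,-5) [heading=126, draw]
  RT 36: heading 126 -> 90
  -- iteration 6/10 --
  FD 11: (-28.855,-5) -> (-28.855,6) [heading=90, draw]
  RT 36: heading 90 -> 54
  -- iteration 7/10 --
  FD 11: (-28.855,6) -> (-22.389,14.899) [heading=54, draw]
  RT 36: heading 54 -> 18
  -- iteration 8/10 --
  FD 11: (-22.389,14.899) -> (-11.927,18.298) [heading=18, draw]
  RT 36: heading 18 -> 342
  -- iteration 9/10 --
  FD 11: (-11.927,18.298) -> (-1.466,14.899) [heading=342, draw]
  RT 36: heading 342 -> 306
  -- iteration 10/10 --
  FD 11: (-1.466,14.899) -> (5,6) [heading=306, draw]
  RT 36: heading 306 -> 270
]
Final: pos=(5,6), heading=270, 10 segment(s) drawn

Start position: (5, 6)
Final position: (5, 6)
Distance = 0; < 1e-6 -> CLOSED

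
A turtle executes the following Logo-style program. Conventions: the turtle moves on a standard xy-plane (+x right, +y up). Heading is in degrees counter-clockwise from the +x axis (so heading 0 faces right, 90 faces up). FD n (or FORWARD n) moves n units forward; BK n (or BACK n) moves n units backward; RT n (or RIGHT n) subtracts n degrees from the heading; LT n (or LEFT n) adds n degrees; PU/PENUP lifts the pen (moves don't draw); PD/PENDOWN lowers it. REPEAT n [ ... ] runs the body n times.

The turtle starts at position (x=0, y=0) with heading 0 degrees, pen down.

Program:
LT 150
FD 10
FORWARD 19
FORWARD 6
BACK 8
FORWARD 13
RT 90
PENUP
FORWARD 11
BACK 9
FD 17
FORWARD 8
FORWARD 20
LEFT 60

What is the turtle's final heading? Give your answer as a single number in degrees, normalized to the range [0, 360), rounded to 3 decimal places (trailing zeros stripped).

Executing turtle program step by step:
Start: pos=(0,0), heading=0, pen down
LT 150: heading 0 -> 150
FD 10: (0,0) -> (-8.66,5) [heading=150, draw]
FD 19: (-8.66,5) -> (-25.115,14.5) [heading=150, draw]
FD 6: (-25.115,14.5) -> (-30.311,17.5) [heading=150, draw]
BK 8: (-30.311,17.5) -> (-23.383,13.5) [heading=150, draw]
FD 13: (-23.383,13.5) -> (-34.641,20) [heading=150, draw]
RT 90: heading 150 -> 60
PU: pen up
FD 11: (-34.641,20) -> (-29.141,29.526) [heading=60, move]
BK 9: (-29.141,29.526) -> (-33.641,21.732) [heading=60, move]
FD 17: (-33.641,21.732) -> (-25.141,36.454) [heading=60, move]
FD 8: (-25.141,36.454) -> (-21.141,43.383) [heading=60, move]
FD 20: (-21.141,43.383) -> (-11.141,60.703) [heading=60, move]
LT 60: heading 60 -> 120
Final: pos=(-11.141,60.703), heading=120, 5 segment(s) drawn

Answer: 120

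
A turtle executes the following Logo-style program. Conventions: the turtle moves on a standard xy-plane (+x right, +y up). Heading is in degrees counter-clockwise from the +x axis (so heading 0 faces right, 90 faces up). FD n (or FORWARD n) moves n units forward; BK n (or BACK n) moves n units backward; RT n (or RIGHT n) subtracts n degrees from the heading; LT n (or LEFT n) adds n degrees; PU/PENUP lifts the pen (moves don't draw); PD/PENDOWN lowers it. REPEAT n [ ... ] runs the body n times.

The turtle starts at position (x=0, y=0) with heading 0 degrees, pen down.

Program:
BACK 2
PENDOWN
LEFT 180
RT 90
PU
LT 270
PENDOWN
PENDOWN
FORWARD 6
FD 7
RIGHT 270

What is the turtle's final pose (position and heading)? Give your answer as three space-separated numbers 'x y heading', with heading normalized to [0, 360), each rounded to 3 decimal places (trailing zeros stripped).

Answer: 11 0 90

Derivation:
Executing turtle program step by step:
Start: pos=(0,0), heading=0, pen down
BK 2: (0,0) -> (-2,0) [heading=0, draw]
PD: pen down
LT 180: heading 0 -> 180
RT 90: heading 180 -> 90
PU: pen up
LT 270: heading 90 -> 0
PD: pen down
PD: pen down
FD 6: (-2,0) -> (4,0) [heading=0, draw]
FD 7: (4,0) -> (11,0) [heading=0, draw]
RT 270: heading 0 -> 90
Final: pos=(11,0), heading=90, 3 segment(s) drawn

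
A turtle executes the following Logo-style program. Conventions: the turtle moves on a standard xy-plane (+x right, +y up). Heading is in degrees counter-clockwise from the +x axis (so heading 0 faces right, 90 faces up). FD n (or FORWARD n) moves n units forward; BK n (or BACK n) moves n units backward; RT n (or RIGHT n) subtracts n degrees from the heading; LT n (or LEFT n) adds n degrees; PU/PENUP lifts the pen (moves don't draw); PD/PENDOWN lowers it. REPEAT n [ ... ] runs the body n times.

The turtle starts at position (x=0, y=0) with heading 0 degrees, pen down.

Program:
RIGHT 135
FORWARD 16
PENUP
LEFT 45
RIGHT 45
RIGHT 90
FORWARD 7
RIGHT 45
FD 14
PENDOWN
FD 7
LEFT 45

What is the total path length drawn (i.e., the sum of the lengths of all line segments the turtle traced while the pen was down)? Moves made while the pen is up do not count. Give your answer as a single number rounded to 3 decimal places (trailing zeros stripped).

Answer: 23

Derivation:
Executing turtle program step by step:
Start: pos=(0,0), heading=0, pen down
RT 135: heading 0 -> 225
FD 16: (0,0) -> (-11.314,-11.314) [heading=225, draw]
PU: pen up
LT 45: heading 225 -> 270
RT 45: heading 270 -> 225
RT 90: heading 225 -> 135
FD 7: (-11.314,-11.314) -> (-16.263,-6.364) [heading=135, move]
RT 45: heading 135 -> 90
FD 14: (-16.263,-6.364) -> (-16.263,7.636) [heading=90, move]
PD: pen down
FD 7: (-16.263,7.636) -> (-16.263,14.636) [heading=90, draw]
LT 45: heading 90 -> 135
Final: pos=(-16.263,14.636), heading=135, 2 segment(s) drawn

Segment lengths:
  seg 1: (0,0) -> (-11.314,-11.314), length = 16
  seg 2: (-16.263,7.636) -> (-16.263,14.636), length = 7
Total = 23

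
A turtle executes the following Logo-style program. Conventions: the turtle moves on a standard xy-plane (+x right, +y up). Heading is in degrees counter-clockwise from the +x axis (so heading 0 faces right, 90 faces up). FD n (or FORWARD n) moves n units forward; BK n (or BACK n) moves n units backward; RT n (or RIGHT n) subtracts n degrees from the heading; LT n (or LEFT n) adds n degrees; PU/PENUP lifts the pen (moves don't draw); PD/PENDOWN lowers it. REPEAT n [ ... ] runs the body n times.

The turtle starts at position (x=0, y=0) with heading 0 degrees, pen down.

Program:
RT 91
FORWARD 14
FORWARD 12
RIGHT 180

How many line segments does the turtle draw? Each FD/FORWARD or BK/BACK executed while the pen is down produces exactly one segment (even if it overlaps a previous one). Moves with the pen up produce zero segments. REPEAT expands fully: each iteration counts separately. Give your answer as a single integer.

Answer: 2

Derivation:
Executing turtle program step by step:
Start: pos=(0,0), heading=0, pen down
RT 91: heading 0 -> 269
FD 14: (0,0) -> (-0.244,-13.998) [heading=269, draw]
FD 12: (-0.244,-13.998) -> (-0.454,-25.996) [heading=269, draw]
RT 180: heading 269 -> 89
Final: pos=(-0.454,-25.996), heading=89, 2 segment(s) drawn
Segments drawn: 2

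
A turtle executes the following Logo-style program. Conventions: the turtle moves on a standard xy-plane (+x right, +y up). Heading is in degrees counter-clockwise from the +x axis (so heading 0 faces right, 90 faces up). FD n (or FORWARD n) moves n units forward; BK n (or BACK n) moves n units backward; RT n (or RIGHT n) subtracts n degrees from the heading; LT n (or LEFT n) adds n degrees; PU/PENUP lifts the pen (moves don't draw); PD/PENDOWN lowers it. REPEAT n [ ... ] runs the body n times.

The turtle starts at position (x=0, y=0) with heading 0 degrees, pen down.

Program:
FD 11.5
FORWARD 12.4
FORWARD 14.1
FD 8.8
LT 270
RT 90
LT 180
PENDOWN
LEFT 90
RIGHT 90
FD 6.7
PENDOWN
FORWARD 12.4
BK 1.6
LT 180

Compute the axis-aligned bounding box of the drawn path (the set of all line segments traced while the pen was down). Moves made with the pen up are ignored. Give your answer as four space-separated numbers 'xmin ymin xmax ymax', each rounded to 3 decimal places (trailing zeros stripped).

Answer: 0 0 65.9 0

Derivation:
Executing turtle program step by step:
Start: pos=(0,0), heading=0, pen down
FD 11.5: (0,0) -> (11.5,0) [heading=0, draw]
FD 12.4: (11.5,0) -> (23.9,0) [heading=0, draw]
FD 14.1: (23.9,0) -> (38,0) [heading=0, draw]
FD 8.8: (38,0) -> (46.8,0) [heading=0, draw]
LT 270: heading 0 -> 270
RT 90: heading 270 -> 180
LT 180: heading 180 -> 0
PD: pen down
LT 90: heading 0 -> 90
RT 90: heading 90 -> 0
FD 6.7: (46.8,0) -> (53.5,0) [heading=0, draw]
PD: pen down
FD 12.4: (53.5,0) -> (65.9,0) [heading=0, draw]
BK 1.6: (65.9,0) -> (64.3,0) [heading=0, draw]
LT 180: heading 0 -> 180
Final: pos=(64.3,0), heading=180, 7 segment(s) drawn

Segment endpoints: x in {0, 11.5, 23.9, 38, 46.8, 53.5, 64.3, 65.9}, y in {0, 0, 0, 0}
xmin=0, ymin=0, xmax=65.9, ymax=0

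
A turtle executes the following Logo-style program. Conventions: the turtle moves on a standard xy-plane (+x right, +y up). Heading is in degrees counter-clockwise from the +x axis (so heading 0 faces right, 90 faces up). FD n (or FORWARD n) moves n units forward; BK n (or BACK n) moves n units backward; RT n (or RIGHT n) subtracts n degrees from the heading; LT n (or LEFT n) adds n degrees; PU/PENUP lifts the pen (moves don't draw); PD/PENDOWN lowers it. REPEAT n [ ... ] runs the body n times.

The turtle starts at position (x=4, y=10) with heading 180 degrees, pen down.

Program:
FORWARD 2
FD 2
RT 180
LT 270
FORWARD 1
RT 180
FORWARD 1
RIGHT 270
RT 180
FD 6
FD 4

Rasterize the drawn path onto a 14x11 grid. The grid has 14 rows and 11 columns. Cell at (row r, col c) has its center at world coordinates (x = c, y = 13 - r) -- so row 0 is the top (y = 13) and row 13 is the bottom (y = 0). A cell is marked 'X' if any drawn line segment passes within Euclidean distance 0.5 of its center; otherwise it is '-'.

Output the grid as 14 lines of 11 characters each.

Answer: -----------
-----------
-----------
XXXXXXXXXXX
X----------
-----------
-----------
-----------
-----------
-----------
-----------
-----------
-----------
-----------

Derivation:
Segment 0: (4,10) -> (2,10)
Segment 1: (2,10) -> (0,10)
Segment 2: (0,10) -> (-0,9)
Segment 3: (-0,9) -> (-0,10)
Segment 4: (-0,10) -> (6,10)
Segment 5: (6,10) -> (10,10)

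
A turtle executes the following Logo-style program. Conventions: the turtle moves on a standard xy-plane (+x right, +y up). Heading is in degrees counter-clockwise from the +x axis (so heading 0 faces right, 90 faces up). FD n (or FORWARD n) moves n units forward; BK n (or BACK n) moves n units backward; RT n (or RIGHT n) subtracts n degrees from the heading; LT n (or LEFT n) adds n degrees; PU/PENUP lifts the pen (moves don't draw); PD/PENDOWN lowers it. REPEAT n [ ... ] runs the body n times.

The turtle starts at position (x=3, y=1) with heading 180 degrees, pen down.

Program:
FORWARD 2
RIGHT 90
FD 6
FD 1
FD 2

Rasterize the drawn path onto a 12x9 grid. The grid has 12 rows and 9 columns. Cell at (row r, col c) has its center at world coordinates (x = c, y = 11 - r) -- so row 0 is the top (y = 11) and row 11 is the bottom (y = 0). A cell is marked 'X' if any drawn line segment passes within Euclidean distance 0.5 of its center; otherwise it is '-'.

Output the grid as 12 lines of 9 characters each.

Segment 0: (3,1) -> (1,1)
Segment 1: (1,1) -> (1,7)
Segment 2: (1,7) -> (1,8)
Segment 3: (1,8) -> (1,10)

Answer: ---------
-X-------
-X-------
-X-------
-X-------
-X-------
-X-------
-X-------
-X-------
-X-------
-XXX-----
---------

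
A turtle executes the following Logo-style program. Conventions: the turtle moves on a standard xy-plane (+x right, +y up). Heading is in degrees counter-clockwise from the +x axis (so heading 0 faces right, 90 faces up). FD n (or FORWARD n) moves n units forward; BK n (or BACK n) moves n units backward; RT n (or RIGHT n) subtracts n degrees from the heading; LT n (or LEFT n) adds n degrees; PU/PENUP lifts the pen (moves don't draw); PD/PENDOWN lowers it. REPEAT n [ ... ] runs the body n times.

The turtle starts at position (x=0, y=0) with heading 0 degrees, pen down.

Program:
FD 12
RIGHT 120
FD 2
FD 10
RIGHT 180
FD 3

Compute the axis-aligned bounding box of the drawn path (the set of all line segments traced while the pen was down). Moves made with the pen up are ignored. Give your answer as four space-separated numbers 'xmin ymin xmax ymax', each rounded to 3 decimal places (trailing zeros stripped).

Answer: 0 -10.392 12 0

Derivation:
Executing turtle program step by step:
Start: pos=(0,0), heading=0, pen down
FD 12: (0,0) -> (12,0) [heading=0, draw]
RT 120: heading 0 -> 240
FD 2: (12,0) -> (11,-1.732) [heading=240, draw]
FD 10: (11,-1.732) -> (6,-10.392) [heading=240, draw]
RT 180: heading 240 -> 60
FD 3: (6,-10.392) -> (7.5,-7.794) [heading=60, draw]
Final: pos=(7.5,-7.794), heading=60, 4 segment(s) drawn

Segment endpoints: x in {0, 6, 7.5, 11, 12}, y in {-10.392, -7.794, -1.732, 0}
xmin=0, ymin=-10.392, xmax=12, ymax=0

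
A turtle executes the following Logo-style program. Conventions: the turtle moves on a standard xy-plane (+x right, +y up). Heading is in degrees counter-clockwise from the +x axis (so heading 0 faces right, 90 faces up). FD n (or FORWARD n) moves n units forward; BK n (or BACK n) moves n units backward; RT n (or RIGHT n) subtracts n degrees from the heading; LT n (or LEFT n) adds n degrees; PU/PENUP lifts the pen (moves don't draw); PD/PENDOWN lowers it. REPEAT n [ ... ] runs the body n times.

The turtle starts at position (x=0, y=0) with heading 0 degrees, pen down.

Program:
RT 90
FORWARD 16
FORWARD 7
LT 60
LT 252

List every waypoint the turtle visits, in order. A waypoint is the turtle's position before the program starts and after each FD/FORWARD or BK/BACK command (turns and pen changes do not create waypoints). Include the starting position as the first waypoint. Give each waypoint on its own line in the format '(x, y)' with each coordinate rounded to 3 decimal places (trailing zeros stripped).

Executing turtle program step by step:
Start: pos=(0,0), heading=0, pen down
RT 90: heading 0 -> 270
FD 16: (0,0) -> (0,-16) [heading=270, draw]
FD 7: (0,-16) -> (0,-23) [heading=270, draw]
LT 60: heading 270 -> 330
LT 252: heading 330 -> 222
Final: pos=(0,-23), heading=222, 2 segment(s) drawn
Waypoints (3 total):
(0, 0)
(0, -16)
(0, -23)

Answer: (0, 0)
(0, -16)
(0, -23)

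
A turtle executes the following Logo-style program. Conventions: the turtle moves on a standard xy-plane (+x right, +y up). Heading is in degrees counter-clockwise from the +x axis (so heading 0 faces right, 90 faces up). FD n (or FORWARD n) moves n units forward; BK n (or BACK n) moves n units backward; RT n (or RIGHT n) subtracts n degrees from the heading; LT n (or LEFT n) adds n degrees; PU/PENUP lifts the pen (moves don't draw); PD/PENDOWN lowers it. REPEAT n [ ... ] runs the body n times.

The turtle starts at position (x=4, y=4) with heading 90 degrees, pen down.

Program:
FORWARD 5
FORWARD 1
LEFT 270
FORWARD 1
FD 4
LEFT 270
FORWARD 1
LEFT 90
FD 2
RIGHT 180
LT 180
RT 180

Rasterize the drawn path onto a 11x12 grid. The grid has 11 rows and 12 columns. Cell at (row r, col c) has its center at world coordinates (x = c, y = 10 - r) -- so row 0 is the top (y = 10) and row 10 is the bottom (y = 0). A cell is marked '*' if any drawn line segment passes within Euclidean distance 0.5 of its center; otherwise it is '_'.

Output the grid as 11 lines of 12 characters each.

Segment 0: (4,4) -> (4,9)
Segment 1: (4,9) -> (4,10)
Segment 2: (4,10) -> (5,10)
Segment 3: (5,10) -> (9,10)
Segment 4: (9,10) -> (9,9)
Segment 5: (9,9) -> (11,9)

Answer: ____******__
____*____***
____*_______
____*_______
____*_______
____*_______
____*_______
____________
____________
____________
____________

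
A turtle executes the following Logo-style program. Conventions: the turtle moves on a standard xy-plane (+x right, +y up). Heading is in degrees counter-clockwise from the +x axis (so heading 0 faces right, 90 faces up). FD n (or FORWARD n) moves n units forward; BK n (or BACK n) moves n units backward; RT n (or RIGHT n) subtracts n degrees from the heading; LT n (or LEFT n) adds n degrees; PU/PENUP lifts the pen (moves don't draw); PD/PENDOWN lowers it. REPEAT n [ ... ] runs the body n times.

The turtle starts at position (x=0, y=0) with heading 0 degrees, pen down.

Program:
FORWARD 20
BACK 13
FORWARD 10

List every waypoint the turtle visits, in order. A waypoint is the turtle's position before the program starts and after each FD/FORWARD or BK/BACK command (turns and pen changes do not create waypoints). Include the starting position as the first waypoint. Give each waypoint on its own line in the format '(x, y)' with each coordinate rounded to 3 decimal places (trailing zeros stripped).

Executing turtle program step by step:
Start: pos=(0,0), heading=0, pen down
FD 20: (0,0) -> (20,0) [heading=0, draw]
BK 13: (20,0) -> (7,0) [heading=0, draw]
FD 10: (7,0) -> (17,0) [heading=0, draw]
Final: pos=(17,0), heading=0, 3 segment(s) drawn
Waypoints (4 total):
(0, 0)
(20, 0)
(7, 0)
(17, 0)

Answer: (0, 0)
(20, 0)
(7, 0)
(17, 0)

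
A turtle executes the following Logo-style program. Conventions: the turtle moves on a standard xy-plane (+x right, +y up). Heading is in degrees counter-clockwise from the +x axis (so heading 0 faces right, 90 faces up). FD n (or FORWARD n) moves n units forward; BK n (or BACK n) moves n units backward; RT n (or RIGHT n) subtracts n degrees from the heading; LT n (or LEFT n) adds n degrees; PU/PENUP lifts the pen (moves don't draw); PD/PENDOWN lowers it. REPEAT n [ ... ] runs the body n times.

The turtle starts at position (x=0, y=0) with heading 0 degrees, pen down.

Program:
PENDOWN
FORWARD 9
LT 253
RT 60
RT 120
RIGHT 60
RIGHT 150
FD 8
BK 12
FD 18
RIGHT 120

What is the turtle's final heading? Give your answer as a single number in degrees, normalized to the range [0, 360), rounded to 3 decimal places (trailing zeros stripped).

Answer: 103

Derivation:
Executing turtle program step by step:
Start: pos=(0,0), heading=0, pen down
PD: pen down
FD 9: (0,0) -> (9,0) [heading=0, draw]
LT 253: heading 0 -> 253
RT 60: heading 253 -> 193
RT 120: heading 193 -> 73
RT 60: heading 73 -> 13
RT 150: heading 13 -> 223
FD 8: (9,0) -> (3.149,-5.456) [heading=223, draw]
BK 12: (3.149,-5.456) -> (11.925,2.728) [heading=223, draw]
FD 18: (11.925,2.728) -> (-1.239,-9.548) [heading=223, draw]
RT 120: heading 223 -> 103
Final: pos=(-1.239,-9.548), heading=103, 4 segment(s) drawn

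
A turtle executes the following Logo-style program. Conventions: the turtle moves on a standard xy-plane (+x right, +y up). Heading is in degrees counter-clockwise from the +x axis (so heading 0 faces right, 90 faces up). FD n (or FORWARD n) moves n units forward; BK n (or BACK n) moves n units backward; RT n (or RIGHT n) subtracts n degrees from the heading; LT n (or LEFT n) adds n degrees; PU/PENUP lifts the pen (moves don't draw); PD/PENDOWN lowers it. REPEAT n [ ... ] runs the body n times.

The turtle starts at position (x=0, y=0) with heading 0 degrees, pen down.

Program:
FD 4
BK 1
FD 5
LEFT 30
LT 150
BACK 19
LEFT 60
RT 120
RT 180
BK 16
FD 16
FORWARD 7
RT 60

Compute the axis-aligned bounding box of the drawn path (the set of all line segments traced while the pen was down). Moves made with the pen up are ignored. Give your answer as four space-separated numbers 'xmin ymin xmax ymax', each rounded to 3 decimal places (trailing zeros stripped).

Executing turtle program step by step:
Start: pos=(0,0), heading=0, pen down
FD 4: (0,0) -> (4,0) [heading=0, draw]
BK 1: (4,0) -> (3,0) [heading=0, draw]
FD 5: (3,0) -> (8,0) [heading=0, draw]
LT 30: heading 0 -> 30
LT 150: heading 30 -> 180
BK 19: (8,0) -> (27,0) [heading=180, draw]
LT 60: heading 180 -> 240
RT 120: heading 240 -> 120
RT 180: heading 120 -> 300
BK 16: (27,0) -> (19,13.856) [heading=300, draw]
FD 16: (19,13.856) -> (27,0) [heading=300, draw]
FD 7: (27,0) -> (30.5,-6.062) [heading=300, draw]
RT 60: heading 300 -> 240
Final: pos=(30.5,-6.062), heading=240, 7 segment(s) drawn

Segment endpoints: x in {0, 3, 4, 8, 19, 27, 30.5}, y in {-6.062, 0, 0, 0, 13.856}
xmin=0, ymin=-6.062, xmax=30.5, ymax=13.856

Answer: 0 -6.062 30.5 13.856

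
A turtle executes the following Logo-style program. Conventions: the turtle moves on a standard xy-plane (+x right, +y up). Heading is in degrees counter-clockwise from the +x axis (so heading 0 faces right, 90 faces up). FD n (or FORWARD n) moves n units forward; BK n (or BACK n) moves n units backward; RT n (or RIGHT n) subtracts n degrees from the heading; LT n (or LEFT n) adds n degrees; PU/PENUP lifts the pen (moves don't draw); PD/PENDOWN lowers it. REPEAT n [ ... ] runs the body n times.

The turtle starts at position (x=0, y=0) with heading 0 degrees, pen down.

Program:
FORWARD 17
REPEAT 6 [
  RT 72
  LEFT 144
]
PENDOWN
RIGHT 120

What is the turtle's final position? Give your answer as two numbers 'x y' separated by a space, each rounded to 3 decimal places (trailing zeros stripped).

Answer: 17 0

Derivation:
Executing turtle program step by step:
Start: pos=(0,0), heading=0, pen down
FD 17: (0,0) -> (17,0) [heading=0, draw]
REPEAT 6 [
  -- iteration 1/6 --
  RT 72: heading 0 -> 288
  LT 144: heading 288 -> 72
  -- iteration 2/6 --
  RT 72: heading 72 -> 0
  LT 144: heading 0 -> 144
  -- iteration 3/6 --
  RT 72: heading 144 -> 72
  LT 144: heading 72 -> 216
  -- iteration 4/6 --
  RT 72: heading 216 -> 144
  LT 144: heading 144 -> 288
  -- iteration 5/6 --
  RT 72: heading 288 -> 216
  LT 144: heading 216 -> 0
  -- iteration 6/6 --
  RT 72: heading 0 -> 288
  LT 144: heading 288 -> 72
]
PD: pen down
RT 120: heading 72 -> 312
Final: pos=(17,0), heading=312, 1 segment(s) drawn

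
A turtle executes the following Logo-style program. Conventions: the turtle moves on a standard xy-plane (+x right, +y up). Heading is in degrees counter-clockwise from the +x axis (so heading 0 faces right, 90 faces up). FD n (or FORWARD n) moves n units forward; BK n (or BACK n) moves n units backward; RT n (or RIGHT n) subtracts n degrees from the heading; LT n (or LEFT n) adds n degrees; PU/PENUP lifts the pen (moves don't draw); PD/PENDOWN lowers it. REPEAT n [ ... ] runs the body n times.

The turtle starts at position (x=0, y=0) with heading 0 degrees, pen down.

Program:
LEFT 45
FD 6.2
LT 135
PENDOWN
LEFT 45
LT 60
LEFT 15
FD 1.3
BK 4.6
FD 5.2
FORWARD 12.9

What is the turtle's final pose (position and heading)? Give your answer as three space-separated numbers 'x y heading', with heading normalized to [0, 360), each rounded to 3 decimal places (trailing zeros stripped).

Executing turtle program step by step:
Start: pos=(0,0), heading=0, pen down
LT 45: heading 0 -> 45
FD 6.2: (0,0) -> (4.384,4.384) [heading=45, draw]
LT 135: heading 45 -> 180
PD: pen down
LT 45: heading 180 -> 225
LT 60: heading 225 -> 285
LT 15: heading 285 -> 300
FD 1.3: (4.384,4.384) -> (5.034,3.258) [heading=300, draw]
BK 4.6: (5.034,3.258) -> (2.734,7.242) [heading=300, draw]
FD 5.2: (2.734,7.242) -> (5.334,2.739) [heading=300, draw]
FD 12.9: (5.334,2.739) -> (11.784,-8.433) [heading=300, draw]
Final: pos=(11.784,-8.433), heading=300, 5 segment(s) drawn

Answer: 11.784 -8.433 300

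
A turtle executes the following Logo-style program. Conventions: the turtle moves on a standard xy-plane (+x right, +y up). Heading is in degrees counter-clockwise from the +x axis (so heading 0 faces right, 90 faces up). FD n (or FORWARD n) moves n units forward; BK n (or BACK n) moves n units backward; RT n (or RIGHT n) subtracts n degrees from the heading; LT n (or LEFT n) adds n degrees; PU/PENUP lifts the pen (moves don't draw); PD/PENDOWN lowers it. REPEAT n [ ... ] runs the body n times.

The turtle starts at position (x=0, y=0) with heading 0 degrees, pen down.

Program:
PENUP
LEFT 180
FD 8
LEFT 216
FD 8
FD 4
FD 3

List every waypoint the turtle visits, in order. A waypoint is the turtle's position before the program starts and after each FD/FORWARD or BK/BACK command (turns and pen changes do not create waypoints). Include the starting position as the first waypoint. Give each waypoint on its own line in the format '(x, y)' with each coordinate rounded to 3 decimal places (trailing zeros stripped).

Executing turtle program step by step:
Start: pos=(0,0), heading=0, pen down
PU: pen up
LT 180: heading 0 -> 180
FD 8: (0,0) -> (-8,0) [heading=180, move]
LT 216: heading 180 -> 36
FD 8: (-8,0) -> (-1.528,4.702) [heading=36, move]
FD 4: (-1.528,4.702) -> (1.708,7.053) [heading=36, move]
FD 3: (1.708,7.053) -> (4.135,8.817) [heading=36, move]
Final: pos=(4.135,8.817), heading=36, 0 segment(s) drawn
Waypoints (5 total):
(0, 0)
(-8, 0)
(-1.528, 4.702)
(1.708, 7.053)
(4.135, 8.817)

Answer: (0, 0)
(-8, 0)
(-1.528, 4.702)
(1.708, 7.053)
(4.135, 8.817)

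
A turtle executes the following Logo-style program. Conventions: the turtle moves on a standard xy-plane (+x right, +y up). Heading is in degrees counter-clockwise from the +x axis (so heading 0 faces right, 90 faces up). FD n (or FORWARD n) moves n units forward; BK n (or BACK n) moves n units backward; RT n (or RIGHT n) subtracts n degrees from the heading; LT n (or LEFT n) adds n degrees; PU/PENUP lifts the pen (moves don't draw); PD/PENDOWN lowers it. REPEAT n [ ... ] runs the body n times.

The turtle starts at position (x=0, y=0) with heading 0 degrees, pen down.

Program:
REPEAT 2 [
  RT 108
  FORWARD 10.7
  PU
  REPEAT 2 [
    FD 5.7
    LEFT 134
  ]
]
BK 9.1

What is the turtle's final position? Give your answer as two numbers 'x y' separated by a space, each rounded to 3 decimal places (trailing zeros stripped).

Answer: -2.488 5.078

Derivation:
Executing turtle program step by step:
Start: pos=(0,0), heading=0, pen down
REPEAT 2 [
  -- iteration 1/2 --
  RT 108: heading 0 -> 252
  FD 10.7: (0,0) -> (-3.306,-10.176) [heading=252, draw]
  PU: pen up
  REPEAT 2 [
    -- iteration 1/2 --
    FD 5.7: (-3.306,-10.176) -> (-5.068,-15.597) [heading=252, move]
    LT 134: heading 252 -> 26
    -- iteration 2/2 --
    FD 5.7: (-5.068,-15.597) -> (0.055,-13.099) [heading=26, move]
    LT 134: heading 26 -> 160
  ]
  -- iteration 2/2 --
  RT 108: heading 160 -> 52
  FD 10.7: (0.055,-13.099) -> (6.643,-4.667) [heading=52, move]
  PU: pen up
  REPEAT 2 [
    -- iteration 1/2 --
    FD 5.7: (6.643,-4.667) -> (10.152,-0.175) [heading=52, move]
    LT 134: heading 52 -> 186
    -- iteration 2/2 --
    FD 5.7: (10.152,-0.175) -> (4.483,-0.771) [heading=186, move]
    LT 134: heading 186 -> 320
  ]
]
BK 9.1: (4.483,-0.771) -> (-2.488,5.078) [heading=320, move]
Final: pos=(-2.488,5.078), heading=320, 1 segment(s) drawn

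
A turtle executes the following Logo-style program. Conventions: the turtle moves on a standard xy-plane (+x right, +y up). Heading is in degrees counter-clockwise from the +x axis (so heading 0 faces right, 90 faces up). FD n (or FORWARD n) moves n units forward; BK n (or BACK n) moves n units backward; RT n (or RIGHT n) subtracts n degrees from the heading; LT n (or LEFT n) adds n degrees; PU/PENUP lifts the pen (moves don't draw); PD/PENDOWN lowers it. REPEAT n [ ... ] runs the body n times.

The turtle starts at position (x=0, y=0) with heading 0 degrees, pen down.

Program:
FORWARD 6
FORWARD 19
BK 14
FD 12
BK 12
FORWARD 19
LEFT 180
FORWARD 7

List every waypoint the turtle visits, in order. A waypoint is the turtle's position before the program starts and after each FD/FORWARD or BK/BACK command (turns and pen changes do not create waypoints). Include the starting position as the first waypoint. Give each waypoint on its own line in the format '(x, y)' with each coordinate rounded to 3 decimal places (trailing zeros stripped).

Executing turtle program step by step:
Start: pos=(0,0), heading=0, pen down
FD 6: (0,0) -> (6,0) [heading=0, draw]
FD 19: (6,0) -> (25,0) [heading=0, draw]
BK 14: (25,0) -> (11,0) [heading=0, draw]
FD 12: (11,0) -> (23,0) [heading=0, draw]
BK 12: (23,0) -> (11,0) [heading=0, draw]
FD 19: (11,0) -> (30,0) [heading=0, draw]
LT 180: heading 0 -> 180
FD 7: (30,0) -> (23,0) [heading=180, draw]
Final: pos=(23,0), heading=180, 7 segment(s) drawn
Waypoints (8 total):
(0, 0)
(6, 0)
(25, 0)
(11, 0)
(23, 0)
(11, 0)
(30, 0)
(23, 0)

Answer: (0, 0)
(6, 0)
(25, 0)
(11, 0)
(23, 0)
(11, 0)
(30, 0)
(23, 0)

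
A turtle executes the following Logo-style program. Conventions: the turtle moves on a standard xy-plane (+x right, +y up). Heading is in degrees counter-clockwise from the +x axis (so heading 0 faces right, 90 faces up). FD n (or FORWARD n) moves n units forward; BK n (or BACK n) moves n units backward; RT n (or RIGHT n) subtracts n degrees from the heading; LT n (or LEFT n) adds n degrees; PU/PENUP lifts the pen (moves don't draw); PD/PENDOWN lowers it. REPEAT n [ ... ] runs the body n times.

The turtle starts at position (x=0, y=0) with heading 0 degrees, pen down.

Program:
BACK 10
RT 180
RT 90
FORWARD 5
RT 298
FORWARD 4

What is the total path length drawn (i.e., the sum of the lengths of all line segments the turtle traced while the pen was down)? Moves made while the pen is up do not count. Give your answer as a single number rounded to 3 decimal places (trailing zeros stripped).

Answer: 19

Derivation:
Executing turtle program step by step:
Start: pos=(0,0), heading=0, pen down
BK 10: (0,0) -> (-10,0) [heading=0, draw]
RT 180: heading 0 -> 180
RT 90: heading 180 -> 90
FD 5: (-10,0) -> (-10,5) [heading=90, draw]
RT 298: heading 90 -> 152
FD 4: (-10,5) -> (-13.532,6.878) [heading=152, draw]
Final: pos=(-13.532,6.878), heading=152, 3 segment(s) drawn

Segment lengths:
  seg 1: (0,0) -> (-10,0), length = 10
  seg 2: (-10,0) -> (-10,5), length = 5
  seg 3: (-10,5) -> (-13.532,6.878), length = 4
Total = 19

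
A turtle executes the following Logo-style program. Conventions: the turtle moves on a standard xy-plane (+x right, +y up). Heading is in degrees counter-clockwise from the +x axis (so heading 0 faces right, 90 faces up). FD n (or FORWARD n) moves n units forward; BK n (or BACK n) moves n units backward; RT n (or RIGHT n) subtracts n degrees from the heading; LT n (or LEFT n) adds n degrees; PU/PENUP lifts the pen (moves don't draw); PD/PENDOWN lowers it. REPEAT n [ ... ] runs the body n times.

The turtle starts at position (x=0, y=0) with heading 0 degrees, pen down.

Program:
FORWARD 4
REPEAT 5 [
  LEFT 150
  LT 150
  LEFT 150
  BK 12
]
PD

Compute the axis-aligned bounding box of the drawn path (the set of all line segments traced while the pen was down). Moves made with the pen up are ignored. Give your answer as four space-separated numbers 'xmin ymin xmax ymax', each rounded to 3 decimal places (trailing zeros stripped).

Answer: 0 -12 16 0

Derivation:
Executing turtle program step by step:
Start: pos=(0,0), heading=0, pen down
FD 4: (0,0) -> (4,0) [heading=0, draw]
REPEAT 5 [
  -- iteration 1/5 --
  LT 150: heading 0 -> 150
  LT 150: heading 150 -> 300
  LT 150: heading 300 -> 90
  BK 12: (4,0) -> (4,-12) [heading=90, draw]
  -- iteration 2/5 --
  LT 150: heading 90 -> 240
  LT 150: heading 240 -> 30
  LT 150: heading 30 -> 180
  BK 12: (4,-12) -> (16,-12) [heading=180, draw]
  -- iteration 3/5 --
  LT 150: heading 180 -> 330
  LT 150: heading 330 -> 120
  LT 150: heading 120 -> 270
  BK 12: (16,-12) -> (16,0) [heading=270, draw]
  -- iteration 4/5 --
  LT 150: heading 270 -> 60
  LT 150: heading 60 -> 210
  LT 150: heading 210 -> 0
  BK 12: (16,0) -> (4,0) [heading=0, draw]
  -- iteration 5/5 --
  LT 150: heading 0 -> 150
  LT 150: heading 150 -> 300
  LT 150: heading 300 -> 90
  BK 12: (4,0) -> (4,-12) [heading=90, draw]
]
PD: pen down
Final: pos=(4,-12), heading=90, 6 segment(s) drawn

Segment endpoints: x in {0, 4, 4, 4, 4, 16, 16}, y in {-12, -12, -12, 0, 0, 0}
xmin=0, ymin=-12, xmax=16, ymax=0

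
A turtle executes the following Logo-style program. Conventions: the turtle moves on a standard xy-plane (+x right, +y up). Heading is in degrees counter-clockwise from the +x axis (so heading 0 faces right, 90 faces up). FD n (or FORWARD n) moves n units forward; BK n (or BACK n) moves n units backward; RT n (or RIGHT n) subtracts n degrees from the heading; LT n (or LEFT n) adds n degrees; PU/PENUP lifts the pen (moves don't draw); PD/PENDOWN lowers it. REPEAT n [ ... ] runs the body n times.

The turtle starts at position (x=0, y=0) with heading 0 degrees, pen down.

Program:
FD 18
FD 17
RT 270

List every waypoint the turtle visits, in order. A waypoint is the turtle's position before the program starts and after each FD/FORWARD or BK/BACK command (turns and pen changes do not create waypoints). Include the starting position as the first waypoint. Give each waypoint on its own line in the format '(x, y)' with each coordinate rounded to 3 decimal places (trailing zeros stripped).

Executing turtle program step by step:
Start: pos=(0,0), heading=0, pen down
FD 18: (0,0) -> (18,0) [heading=0, draw]
FD 17: (18,0) -> (35,0) [heading=0, draw]
RT 270: heading 0 -> 90
Final: pos=(35,0), heading=90, 2 segment(s) drawn
Waypoints (3 total):
(0, 0)
(18, 0)
(35, 0)

Answer: (0, 0)
(18, 0)
(35, 0)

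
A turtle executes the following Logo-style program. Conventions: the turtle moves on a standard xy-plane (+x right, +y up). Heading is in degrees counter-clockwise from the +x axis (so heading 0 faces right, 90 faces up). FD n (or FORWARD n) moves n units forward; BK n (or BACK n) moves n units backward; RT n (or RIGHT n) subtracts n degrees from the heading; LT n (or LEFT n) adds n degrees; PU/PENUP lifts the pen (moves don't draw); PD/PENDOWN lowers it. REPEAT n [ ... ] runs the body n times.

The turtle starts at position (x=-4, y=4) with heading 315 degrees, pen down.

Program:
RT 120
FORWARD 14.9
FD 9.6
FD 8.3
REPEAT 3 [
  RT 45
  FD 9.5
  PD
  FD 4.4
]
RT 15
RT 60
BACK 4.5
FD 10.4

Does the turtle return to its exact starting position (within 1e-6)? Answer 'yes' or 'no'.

Answer: no

Derivation:
Executing turtle program step by step:
Start: pos=(-4,4), heading=315, pen down
RT 120: heading 315 -> 195
FD 14.9: (-4,4) -> (-18.392,0.144) [heading=195, draw]
FD 9.6: (-18.392,0.144) -> (-27.665,-2.341) [heading=195, draw]
FD 8.3: (-27.665,-2.341) -> (-35.682,-4.489) [heading=195, draw]
REPEAT 3 [
  -- iteration 1/3 --
  RT 45: heading 195 -> 150
  FD 9.5: (-35.682,-4.489) -> (-43.91,0.261) [heading=150, draw]
  PD: pen down
  FD 4.4: (-43.91,0.261) -> (-47.72,2.461) [heading=150, draw]
  -- iteration 2/3 --
  RT 45: heading 150 -> 105
  FD 9.5: (-47.72,2.461) -> (-50.179,11.637) [heading=105, draw]
  PD: pen down
  FD 4.4: (-50.179,11.637) -> (-51.318,15.887) [heading=105, draw]
  -- iteration 3/3 --
  RT 45: heading 105 -> 60
  FD 9.5: (-51.318,15.887) -> (-46.568,24.114) [heading=60, draw]
  PD: pen down
  FD 4.4: (-46.568,24.114) -> (-44.368,27.925) [heading=60, draw]
]
RT 15: heading 60 -> 45
RT 60: heading 45 -> 345
BK 4.5: (-44.368,27.925) -> (-48.714,29.09) [heading=345, draw]
FD 10.4: (-48.714,29.09) -> (-38.669,26.398) [heading=345, draw]
Final: pos=(-38.669,26.398), heading=345, 11 segment(s) drawn

Start position: (-4, 4)
Final position: (-38.669, 26.398)
Distance = 41.274; >= 1e-6 -> NOT closed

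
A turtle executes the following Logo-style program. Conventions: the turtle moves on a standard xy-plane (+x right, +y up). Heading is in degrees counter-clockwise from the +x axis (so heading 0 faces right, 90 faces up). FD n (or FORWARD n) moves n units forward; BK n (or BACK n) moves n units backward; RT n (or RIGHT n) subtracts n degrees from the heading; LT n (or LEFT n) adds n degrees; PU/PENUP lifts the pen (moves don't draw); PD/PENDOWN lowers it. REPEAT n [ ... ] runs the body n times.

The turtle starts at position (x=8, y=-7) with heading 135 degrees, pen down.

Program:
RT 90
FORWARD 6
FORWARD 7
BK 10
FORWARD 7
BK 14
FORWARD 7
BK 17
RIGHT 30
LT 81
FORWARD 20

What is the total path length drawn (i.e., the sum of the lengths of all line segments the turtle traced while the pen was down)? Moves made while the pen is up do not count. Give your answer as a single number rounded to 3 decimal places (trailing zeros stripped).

Executing turtle program step by step:
Start: pos=(8,-7), heading=135, pen down
RT 90: heading 135 -> 45
FD 6: (8,-7) -> (12.243,-2.757) [heading=45, draw]
FD 7: (12.243,-2.757) -> (17.192,2.192) [heading=45, draw]
BK 10: (17.192,2.192) -> (10.121,-4.879) [heading=45, draw]
FD 7: (10.121,-4.879) -> (15.071,0.071) [heading=45, draw]
BK 14: (15.071,0.071) -> (5.172,-9.828) [heading=45, draw]
FD 7: (5.172,-9.828) -> (10.121,-4.879) [heading=45, draw]
BK 17: (10.121,-4.879) -> (-1.899,-16.899) [heading=45, draw]
RT 30: heading 45 -> 15
LT 81: heading 15 -> 96
FD 20: (-1.899,-16.899) -> (-3.99,2.991) [heading=96, draw]
Final: pos=(-3.99,2.991), heading=96, 8 segment(s) drawn

Segment lengths:
  seg 1: (8,-7) -> (12.243,-2.757), length = 6
  seg 2: (12.243,-2.757) -> (17.192,2.192), length = 7
  seg 3: (17.192,2.192) -> (10.121,-4.879), length = 10
  seg 4: (10.121,-4.879) -> (15.071,0.071), length = 7
  seg 5: (15.071,0.071) -> (5.172,-9.828), length = 14
  seg 6: (5.172,-9.828) -> (10.121,-4.879), length = 7
  seg 7: (10.121,-4.879) -> (-1.899,-16.899), length = 17
  seg 8: (-1.899,-16.899) -> (-3.99,2.991), length = 20
Total = 88

Answer: 88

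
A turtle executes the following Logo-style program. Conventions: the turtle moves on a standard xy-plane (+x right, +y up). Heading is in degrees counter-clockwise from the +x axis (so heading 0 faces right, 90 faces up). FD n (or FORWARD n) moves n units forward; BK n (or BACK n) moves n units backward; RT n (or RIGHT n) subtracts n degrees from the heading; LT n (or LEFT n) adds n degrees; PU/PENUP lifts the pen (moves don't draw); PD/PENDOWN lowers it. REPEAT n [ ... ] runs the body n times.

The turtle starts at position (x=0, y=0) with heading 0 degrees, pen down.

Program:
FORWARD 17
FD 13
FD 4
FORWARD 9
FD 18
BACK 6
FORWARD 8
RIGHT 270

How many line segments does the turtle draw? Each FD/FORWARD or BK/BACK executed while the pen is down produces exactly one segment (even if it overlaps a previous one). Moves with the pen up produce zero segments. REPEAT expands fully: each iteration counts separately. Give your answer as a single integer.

Answer: 7

Derivation:
Executing turtle program step by step:
Start: pos=(0,0), heading=0, pen down
FD 17: (0,0) -> (17,0) [heading=0, draw]
FD 13: (17,0) -> (30,0) [heading=0, draw]
FD 4: (30,0) -> (34,0) [heading=0, draw]
FD 9: (34,0) -> (43,0) [heading=0, draw]
FD 18: (43,0) -> (61,0) [heading=0, draw]
BK 6: (61,0) -> (55,0) [heading=0, draw]
FD 8: (55,0) -> (63,0) [heading=0, draw]
RT 270: heading 0 -> 90
Final: pos=(63,0), heading=90, 7 segment(s) drawn
Segments drawn: 7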